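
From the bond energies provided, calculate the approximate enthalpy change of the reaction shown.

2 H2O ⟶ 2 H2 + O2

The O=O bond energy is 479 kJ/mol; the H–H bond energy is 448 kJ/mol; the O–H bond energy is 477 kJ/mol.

ΔH ≈ +533 kJ

Bonds broken (reactants):
  O–H: 4 × 477 = 1908
  Σ(broken) = 1908 kJ
Bonds formed (products):
  H–H: 2 × 448 = 896
  O=O: 1 × 479 = 479
  Σ(formed) = 1375 kJ
ΔH = Σ(broken) − Σ(formed) = 1908 − 1375 = +533 kJ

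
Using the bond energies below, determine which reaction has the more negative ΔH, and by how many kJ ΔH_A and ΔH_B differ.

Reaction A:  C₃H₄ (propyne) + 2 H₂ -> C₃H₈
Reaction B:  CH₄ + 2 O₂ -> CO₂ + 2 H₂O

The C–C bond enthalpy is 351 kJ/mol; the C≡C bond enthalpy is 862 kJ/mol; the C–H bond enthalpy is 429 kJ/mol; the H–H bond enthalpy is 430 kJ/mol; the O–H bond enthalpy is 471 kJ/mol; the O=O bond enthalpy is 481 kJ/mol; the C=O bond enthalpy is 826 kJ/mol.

Reaction A:
  Bonds broken (reactants):
    C≡C: 1 × 862 = 862
    C–C: 1 × 351 = 351
    C–H: 4 × 429 = 1716
    H–H: 2 × 430 = 860
    Σ(broken) = 3789 kJ
  Bonds formed (products):
    C–C: 2 × 351 = 702
    C–H: 8 × 429 = 3432
    Σ(formed) = 4134 kJ
  ΔH_A = 3789 − 4134 = −345 kJ
Reaction B:
  Bonds broken (reactants):
    C–H: 4 × 429 = 1716
    O=O: 2 × 481 = 962
    Σ(broken) = 2678 kJ
  Bonds formed (products):
    C=O: 2 × 826 = 1652
    O–H: 4 × 471 = 1884
    Σ(formed) = 3536 kJ
  ΔH_B = 2678 − 3536 = −858 kJ
ΔH_A − ΔH_B = +513 kJ, so reaction B has the more negative ΔH; |ΔH_A − ΔH_B| = 513 kJ.

Reaction B, by 513 kJ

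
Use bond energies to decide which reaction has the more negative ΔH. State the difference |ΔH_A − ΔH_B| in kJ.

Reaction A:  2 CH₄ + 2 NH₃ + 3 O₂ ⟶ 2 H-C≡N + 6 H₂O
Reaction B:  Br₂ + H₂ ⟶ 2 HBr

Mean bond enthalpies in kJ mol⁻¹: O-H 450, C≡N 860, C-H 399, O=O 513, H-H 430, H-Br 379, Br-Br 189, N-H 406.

Reaction A:
  Bonds broken (reactants):
    C-H: 8 × 399 = 3192
    N-H: 6 × 406 = 2436
    O=O: 3 × 513 = 1539
    Σ(broken) = 7167 kJ
  Bonds formed (products):
    C≡N: 2 × 860 = 1720
    C-H: 2 × 399 = 798
    O-H: 12 × 450 = 5400
    Σ(formed) = 7918 kJ
  ΔH_A = 7167 − 7918 = −751 kJ
Reaction B:
  Bonds broken (reactants):
    Br-Br: 1 × 189 = 189
    H-H: 1 × 430 = 430
    Σ(broken) = 619 kJ
  Bonds formed (products):
    H-Br: 2 × 379 = 758
    Σ(formed) = 758 kJ
  ΔH_B = 619 − 758 = −139 kJ
ΔH_A − ΔH_B = −612 kJ, so reaction A has the more negative ΔH; |ΔH_A − ΔH_B| = 612 kJ.

Reaction A, by 612 kJ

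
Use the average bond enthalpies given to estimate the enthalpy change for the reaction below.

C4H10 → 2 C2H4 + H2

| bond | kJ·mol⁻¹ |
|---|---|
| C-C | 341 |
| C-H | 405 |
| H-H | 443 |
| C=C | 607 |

Bonds broken (reactants):
  C-C: 3 × 341 = 1023
  C-H: 10 × 405 = 4050
  Σ(broken) = 5073 kJ
Bonds formed (products):
  C-H: 8 × 405 = 3240
  C=C: 2 × 607 = 1214
  H-H: 1 × 443 = 443
  Σ(formed) = 4897 kJ
ΔH = Σ(broken) − Σ(formed) = 5073 − 4897 = +176 kJ

ΔH ≈ +176 kJ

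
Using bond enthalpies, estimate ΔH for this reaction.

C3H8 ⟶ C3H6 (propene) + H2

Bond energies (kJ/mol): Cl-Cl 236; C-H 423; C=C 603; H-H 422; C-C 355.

Bonds broken (reactants):
  C-C: 2 × 355 = 710
  C-H: 8 × 423 = 3384
  Σ(broken) = 4094 kJ
Bonds formed (products):
  C-C: 1 × 355 = 355
  C-H: 6 × 423 = 2538
  C=C: 1 × 603 = 603
  H-H: 1 × 422 = 422
  Σ(formed) = 3918 kJ
ΔH = Σ(broken) − Σ(formed) = 4094 − 3918 = +176 kJ

ΔH ≈ +176 kJ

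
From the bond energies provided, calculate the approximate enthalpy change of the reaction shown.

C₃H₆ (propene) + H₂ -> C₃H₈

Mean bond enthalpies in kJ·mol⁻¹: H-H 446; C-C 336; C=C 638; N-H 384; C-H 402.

ΔH ≈ −56 kJ

Bonds broken (reactants):
  C-C: 1 × 336 = 336
  C-H: 6 × 402 = 2412
  C=C: 1 × 638 = 638
  H-H: 1 × 446 = 446
  Σ(broken) = 3832 kJ
Bonds formed (products):
  C-C: 2 × 336 = 672
  C-H: 8 × 402 = 3216
  Σ(formed) = 3888 kJ
ΔH = Σ(broken) − Σ(formed) = 3832 − 3888 = −56 kJ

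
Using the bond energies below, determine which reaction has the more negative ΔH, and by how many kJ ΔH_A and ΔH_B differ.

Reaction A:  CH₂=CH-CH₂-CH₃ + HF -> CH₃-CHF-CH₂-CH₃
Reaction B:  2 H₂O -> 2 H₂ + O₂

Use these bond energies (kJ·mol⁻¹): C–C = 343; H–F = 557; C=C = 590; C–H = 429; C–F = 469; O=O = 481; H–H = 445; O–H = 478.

Reaction A, by 635 kJ

Reaction A:
  Bonds broken (reactants):
    C–C: 2 × 343 = 686
    C–H: 8 × 429 = 3432
    C=C: 1 × 590 = 590
    H–F: 1 × 557 = 557
    Σ(broken) = 5265 kJ
  Bonds formed (products):
    C–C: 3 × 343 = 1029
    C–F: 1 × 469 = 469
    C–H: 9 × 429 = 3861
    Σ(formed) = 5359 kJ
  ΔH_A = 5265 − 5359 = −94 kJ
Reaction B:
  Bonds broken (reactants):
    O–H: 4 × 478 = 1912
    Σ(broken) = 1912 kJ
  Bonds formed (products):
    H–H: 2 × 445 = 890
    O=O: 1 × 481 = 481
    Σ(formed) = 1371 kJ
  ΔH_B = 1912 − 1371 = +541 kJ
ΔH_A − ΔH_B = −635 kJ, so reaction A has the more negative ΔH; |ΔH_A − ΔH_B| = 635 kJ.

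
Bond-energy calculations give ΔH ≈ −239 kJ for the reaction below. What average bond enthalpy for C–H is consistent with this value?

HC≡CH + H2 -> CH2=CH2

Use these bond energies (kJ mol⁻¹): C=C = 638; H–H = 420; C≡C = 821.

D(C–H) ≈ 421 kJ/mol

Let D be the C–H bond energy.
Σ(broken) = 1×821 + 2×D + 1×420 = 1241 + 2D
Σ(formed) = 4×D + 1×638 = 638 + 4D
ΔH = Σ(broken) − Σ(formed) = (1241 + 2D) − (638 + 4D) = +603 − 2D
Setting this equal to −239 kJ gives 2D = 842, so D = 421 kJ/mol.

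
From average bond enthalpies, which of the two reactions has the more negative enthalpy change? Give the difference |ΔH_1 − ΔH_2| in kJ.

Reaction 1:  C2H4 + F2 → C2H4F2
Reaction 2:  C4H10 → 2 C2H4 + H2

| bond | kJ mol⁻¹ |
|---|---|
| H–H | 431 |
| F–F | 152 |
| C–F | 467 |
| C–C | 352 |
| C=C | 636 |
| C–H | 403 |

Reaction 1:
  Bonds broken (reactants):
    C–H: 4 × 403 = 1612
    C=C: 1 × 636 = 636
    F–F: 1 × 152 = 152
    Σ(broken) = 2400 kJ
  Bonds formed (products):
    C–C: 1 × 352 = 352
    C–F: 2 × 467 = 934
    C–H: 4 × 403 = 1612
    Σ(formed) = 2898 kJ
  ΔH_1 = 2400 − 2898 = −498 kJ
Reaction 2:
  Bonds broken (reactants):
    C–C: 3 × 352 = 1056
    C–H: 10 × 403 = 4030
    Σ(broken) = 5086 kJ
  Bonds formed (products):
    C–H: 8 × 403 = 3224
    C=C: 2 × 636 = 1272
    H–H: 1 × 431 = 431
    Σ(formed) = 4927 kJ
  ΔH_2 = 5086 − 4927 = +159 kJ
ΔH_1 − ΔH_2 = −657 kJ, so reaction 1 has the more negative ΔH; |ΔH_1 − ΔH_2| = 657 kJ.

Reaction 1, by 657 kJ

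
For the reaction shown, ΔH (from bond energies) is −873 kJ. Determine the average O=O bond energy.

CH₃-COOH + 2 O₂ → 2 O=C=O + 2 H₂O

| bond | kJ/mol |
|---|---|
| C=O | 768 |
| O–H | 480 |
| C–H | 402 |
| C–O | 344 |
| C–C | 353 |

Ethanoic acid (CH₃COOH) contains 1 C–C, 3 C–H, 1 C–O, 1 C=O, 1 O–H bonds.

Let D be the O=O bond energy.
Σ(broken) = 1×353 + 3×402 + 1×344 + 1×768 + 1×480 + 2×D = 3151 + 2D
Σ(formed) = 4×768 + 4×480 = 4992
ΔH = Σ(broken) − Σ(formed) = (3151 + 2D) − (4992) = −1841 + 2D
Setting this equal to −873 kJ gives 2D = 968, so D = 484 kJ/mol.

D(O=O) ≈ 484 kJ/mol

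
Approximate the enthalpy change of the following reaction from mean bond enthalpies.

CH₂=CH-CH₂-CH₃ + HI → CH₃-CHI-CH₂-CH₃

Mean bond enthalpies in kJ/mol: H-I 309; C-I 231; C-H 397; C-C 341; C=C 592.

Bonds broken (reactants):
  C-C: 2 × 341 = 682
  C-H: 8 × 397 = 3176
  C=C: 1 × 592 = 592
  H-I: 1 × 309 = 309
  Σ(broken) = 4759 kJ
Bonds formed (products):
  C-C: 3 × 341 = 1023
  C-H: 9 × 397 = 3573
  C-I: 1 × 231 = 231
  Σ(formed) = 4827 kJ
ΔH = Σ(broken) − Σ(formed) = 4759 − 4827 = −68 kJ

ΔH ≈ −68 kJ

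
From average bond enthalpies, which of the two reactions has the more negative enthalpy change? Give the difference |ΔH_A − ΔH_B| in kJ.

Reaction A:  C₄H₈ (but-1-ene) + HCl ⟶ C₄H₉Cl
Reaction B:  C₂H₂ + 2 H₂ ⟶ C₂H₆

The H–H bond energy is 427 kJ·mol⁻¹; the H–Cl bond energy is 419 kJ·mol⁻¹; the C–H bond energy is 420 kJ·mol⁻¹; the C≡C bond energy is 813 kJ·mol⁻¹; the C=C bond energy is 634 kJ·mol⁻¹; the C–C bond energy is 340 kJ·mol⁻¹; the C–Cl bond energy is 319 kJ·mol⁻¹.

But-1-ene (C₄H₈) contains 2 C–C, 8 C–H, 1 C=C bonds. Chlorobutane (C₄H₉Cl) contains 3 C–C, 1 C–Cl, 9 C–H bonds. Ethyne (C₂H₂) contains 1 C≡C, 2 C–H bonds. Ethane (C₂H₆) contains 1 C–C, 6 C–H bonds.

Reaction B, by 327 kJ

Reaction A:
  Bonds broken (reactants):
    C–C: 2 × 340 = 680
    C–H: 8 × 420 = 3360
    C=C: 1 × 634 = 634
    H–Cl: 1 × 419 = 419
    Σ(broken) = 5093 kJ
  Bonds formed (products):
    C–C: 3 × 340 = 1020
    C–Cl: 1 × 319 = 319
    C–H: 9 × 420 = 3780
    Σ(formed) = 5119 kJ
  ΔH_A = 5093 − 5119 = −26 kJ
Reaction B:
  Bonds broken (reactants):
    C≡C: 1 × 813 = 813
    C–H: 2 × 420 = 840
    H–H: 2 × 427 = 854
    Σ(broken) = 2507 kJ
  Bonds formed (products):
    C–C: 1 × 340 = 340
    C–H: 6 × 420 = 2520
    Σ(formed) = 2860 kJ
  ΔH_B = 2507 − 2860 = −353 kJ
ΔH_A − ΔH_B = +327 kJ, so reaction B has the more negative ΔH; |ΔH_A − ΔH_B| = 327 kJ.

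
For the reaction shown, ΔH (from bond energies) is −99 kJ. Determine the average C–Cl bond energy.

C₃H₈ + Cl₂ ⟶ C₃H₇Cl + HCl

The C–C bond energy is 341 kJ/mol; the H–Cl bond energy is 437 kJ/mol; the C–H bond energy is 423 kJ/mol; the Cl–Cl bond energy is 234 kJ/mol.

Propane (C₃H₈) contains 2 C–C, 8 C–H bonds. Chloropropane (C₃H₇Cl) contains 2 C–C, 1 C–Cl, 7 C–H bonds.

Let D be the C–Cl bond energy.
Σ(broken) = 2×341 + 8×423 + 1×234 = 4300
Σ(formed) = 2×341 + 1×D + 7×423 + 1×437 = 4080 + D
ΔH = Σ(broken) − Σ(formed) = (4300) − (4080 + D) = +220 − D
Setting this equal to −99 kJ gives D = 319 kJ/mol.

D(C–Cl) ≈ 319 kJ/mol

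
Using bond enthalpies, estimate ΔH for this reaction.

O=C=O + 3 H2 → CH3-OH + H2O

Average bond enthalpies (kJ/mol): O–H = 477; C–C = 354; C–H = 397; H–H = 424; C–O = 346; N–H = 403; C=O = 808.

ΔH ≈ −80 kJ

Bonds broken (reactants):
  C=O: 2 × 808 = 1616
  H–H: 3 × 424 = 1272
  Σ(broken) = 2888 kJ
Bonds formed (products):
  C–H: 3 × 397 = 1191
  C–O: 1 × 346 = 346
  O–H: 3 × 477 = 1431
  Σ(formed) = 2968 kJ
ΔH = Σ(broken) − Σ(formed) = 2888 − 2968 = −80 kJ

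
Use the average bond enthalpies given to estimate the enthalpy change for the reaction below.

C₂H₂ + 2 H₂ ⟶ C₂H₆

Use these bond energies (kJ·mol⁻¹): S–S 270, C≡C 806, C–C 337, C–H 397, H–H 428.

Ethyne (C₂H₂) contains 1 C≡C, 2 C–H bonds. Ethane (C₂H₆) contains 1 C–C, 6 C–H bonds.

Bonds broken (reactants):
  C≡C: 1 × 806 = 806
  C–H: 2 × 397 = 794
  H–H: 2 × 428 = 856
  Σ(broken) = 2456 kJ
Bonds formed (products):
  C–C: 1 × 337 = 337
  C–H: 6 × 397 = 2382
  Σ(formed) = 2719 kJ
ΔH = Σ(broken) − Σ(formed) = 2456 − 2719 = −263 kJ

ΔH ≈ −263 kJ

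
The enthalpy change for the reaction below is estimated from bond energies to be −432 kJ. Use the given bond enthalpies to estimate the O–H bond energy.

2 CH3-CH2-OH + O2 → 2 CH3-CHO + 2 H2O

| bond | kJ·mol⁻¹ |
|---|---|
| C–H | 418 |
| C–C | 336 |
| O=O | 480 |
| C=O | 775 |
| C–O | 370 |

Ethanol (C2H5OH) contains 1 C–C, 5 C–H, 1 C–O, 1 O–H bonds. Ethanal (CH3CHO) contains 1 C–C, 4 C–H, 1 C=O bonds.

D(O–H) ≈ 469 kJ/mol

Let D be the O–H bond energy.
Σ(broken) = 2×336 + 10×418 + 2×370 + 2×D + 1×480 = 6072 + 2D
Σ(formed) = 2×336 + 8×418 + 2×775 + 4×D = 5566 + 4D
ΔH = Σ(broken) − Σ(formed) = (6072 + 2D) − (5566 + 4D) = +506 − 2D
Setting this equal to −432 kJ gives 2D = 938, so D = 469 kJ/mol.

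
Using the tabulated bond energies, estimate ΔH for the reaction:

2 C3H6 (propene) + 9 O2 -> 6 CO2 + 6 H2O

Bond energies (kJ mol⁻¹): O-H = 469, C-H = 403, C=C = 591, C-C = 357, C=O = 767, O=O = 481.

ΔH ≈ −3771 kJ

Bonds broken (reactants):
  C-C: 2 × 357 = 714
  C-H: 12 × 403 = 4836
  C=C: 2 × 591 = 1182
  O=O: 9 × 481 = 4329
  Σ(broken) = 11061 kJ
Bonds formed (products):
  C=O: 12 × 767 = 9204
  O-H: 12 × 469 = 5628
  Σ(formed) = 14832 kJ
ΔH = Σ(broken) − Σ(formed) = 11061 − 14832 = −3771 kJ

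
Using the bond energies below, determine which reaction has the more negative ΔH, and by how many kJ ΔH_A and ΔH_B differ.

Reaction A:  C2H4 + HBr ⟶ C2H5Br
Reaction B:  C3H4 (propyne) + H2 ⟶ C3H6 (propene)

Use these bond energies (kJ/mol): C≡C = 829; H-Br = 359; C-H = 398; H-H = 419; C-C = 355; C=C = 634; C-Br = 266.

Reaction B, by 156 kJ

Reaction A:
  Bonds broken (reactants):
    C-H: 4 × 398 = 1592
    C=C: 1 × 634 = 634
    H-Br: 1 × 359 = 359
    Σ(broken) = 2585 kJ
  Bonds formed (products):
    C-Br: 1 × 266 = 266
    C-C: 1 × 355 = 355
    C-H: 5 × 398 = 1990
    Σ(formed) = 2611 kJ
  ΔH_A = 2585 − 2611 = −26 kJ
Reaction B:
  Bonds broken (reactants):
    C≡C: 1 × 829 = 829
    C-C: 1 × 355 = 355
    C-H: 4 × 398 = 1592
    H-H: 1 × 419 = 419
    Σ(broken) = 3195 kJ
  Bonds formed (products):
    C-C: 1 × 355 = 355
    C-H: 6 × 398 = 2388
    C=C: 1 × 634 = 634
    Σ(formed) = 3377 kJ
  ΔH_B = 3195 − 3377 = −182 kJ
ΔH_A − ΔH_B = +156 kJ, so reaction B has the more negative ΔH; |ΔH_A − ΔH_B| = 156 kJ.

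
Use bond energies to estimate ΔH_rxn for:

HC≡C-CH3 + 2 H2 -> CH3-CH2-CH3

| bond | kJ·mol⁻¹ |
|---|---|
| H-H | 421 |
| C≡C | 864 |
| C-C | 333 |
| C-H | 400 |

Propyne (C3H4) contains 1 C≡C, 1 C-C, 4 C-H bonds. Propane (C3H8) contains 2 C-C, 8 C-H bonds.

ΔH ≈ −227 kJ

Bonds broken (reactants):
  C≡C: 1 × 864 = 864
  C-C: 1 × 333 = 333
  C-H: 4 × 400 = 1600
  H-H: 2 × 421 = 842
  Σ(broken) = 3639 kJ
Bonds formed (products):
  C-C: 2 × 333 = 666
  C-H: 8 × 400 = 3200
  Σ(formed) = 3866 kJ
ΔH = Σ(broken) − Σ(formed) = 3639 − 3866 = −227 kJ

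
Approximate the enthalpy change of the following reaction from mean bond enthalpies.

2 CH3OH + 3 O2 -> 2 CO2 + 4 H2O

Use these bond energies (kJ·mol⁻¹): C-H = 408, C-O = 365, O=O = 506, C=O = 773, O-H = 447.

Bonds broken (reactants):
  C-H: 6 × 408 = 2448
  C-O: 2 × 365 = 730
  O-H: 2 × 447 = 894
  O=O: 3 × 506 = 1518
  Σ(broken) = 5590 kJ
Bonds formed (products):
  C=O: 4 × 773 = 3092
  O-H: 8 × 447 = 3576
  Σ(formed) = 6668 kJ
ΔH = Σ(broken) − Σ(formed) = 5590 − 6668 = −1078 kJ

ΔH ≈ −1078 kJ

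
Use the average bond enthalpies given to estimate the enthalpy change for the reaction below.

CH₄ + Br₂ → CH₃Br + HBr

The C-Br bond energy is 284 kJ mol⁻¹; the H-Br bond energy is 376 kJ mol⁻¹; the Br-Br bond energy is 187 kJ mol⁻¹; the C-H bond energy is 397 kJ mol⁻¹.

Bonds broken (reactants):
  Br-Br: 1 × 187 = 187
  C-H: 4 × 397 = 1588
  Σ(broken) = 1775 kJ
Bonds formed (products):
  C-Br: 1 × 284 = 284
  C-H: 3 × 397 = 1191
  H-Br: 1 × 376 = 376
  Σ(formed) = 1851 kJ
ΔH = Σ(broken) − Σ(formed) = 1775 − 1851 = −76 kJ

ΔH ≈ −76 kJ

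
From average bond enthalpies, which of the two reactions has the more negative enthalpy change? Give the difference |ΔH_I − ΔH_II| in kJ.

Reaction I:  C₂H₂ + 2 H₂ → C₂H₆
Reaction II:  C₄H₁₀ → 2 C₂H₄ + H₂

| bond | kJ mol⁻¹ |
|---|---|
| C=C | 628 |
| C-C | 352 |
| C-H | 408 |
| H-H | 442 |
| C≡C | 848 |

Reaction I:
  Bonds broken (reactants):
    C≡C: 1 × 848 = 848
    C-H: 2 × 408 = 816
    H-H: 2 × 442 = 884
    Σ(broken) = 2548 kJ
  Bonds formed (products):
    C-C: 1 × 352 = 352
    C-H: 6 × 408 = 2448
    Σ(formed) = 2800 kJ
  ΔH_I = 2548 − 2800 = −252 kJ
Reaction II:
  Bonds broken (reactants):
    C-C: 3 × 352 = 1056
    C-H: 10 × 408 = 4080
    Σ(broken) = 5136 kJ
  Bonds formed (products):
    C-H: 8 × 408 = 3264
    C=C: 2 × 628 = 1256
    H-H: 1 × 442 = 442
    Σ(formed) = 4962 kJ
  ΔH_II = 5136 − 4962 = +174 kJ
ΔH_I − ΔH_II = −426 kJ, so reaction I has the more negative ΔH; |ΔH_I − ΔH_II| = 426 kJ.

Reaction I, by 426 kJ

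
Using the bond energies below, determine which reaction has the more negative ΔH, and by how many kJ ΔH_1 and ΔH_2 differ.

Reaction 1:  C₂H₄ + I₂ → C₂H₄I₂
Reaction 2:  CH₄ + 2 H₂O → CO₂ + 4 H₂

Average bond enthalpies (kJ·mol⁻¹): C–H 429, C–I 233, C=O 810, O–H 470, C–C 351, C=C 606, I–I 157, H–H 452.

Reaction 1, by 222 kJ

Reaction 1:
  Bonds broken (reactants):
    C–H: 4 × 429 = 1716
    C=C: 1 × 606 = 606
    I–I: 1 × 157 = 157
    Σ(broken) = 2479 kJ
  Bonds formed (products):
    C–C: 1 × 351 = 351
    C–H: 4 × 429 = 1716
    C–I: 2 × 233 = 466
    Σ(formed) = 2533 kJ
  ΔH_1 = 2479 − 2533 = −54 kJ
Reaction 2:
  Bonds broken (reactants):
    C–H: 4 × 429 = 1716
    O–H: 4 × 470 = 1880
    Σ(broken) = 3596 kJ
  Bonds formed (products):
    C=O: 2 × 810 = 1620
    H–H: 4 × 452 = 1808
    Σ(formed) = 3428 kJ
  ΔH_2 = 3596 − 3428 = +168 kJ
ΔH_1 − ΔH_2 = −222 kJ, so reaction 1 has the more negative ΔH; |ΔH_1 − ΔH_2| = 222 kJ.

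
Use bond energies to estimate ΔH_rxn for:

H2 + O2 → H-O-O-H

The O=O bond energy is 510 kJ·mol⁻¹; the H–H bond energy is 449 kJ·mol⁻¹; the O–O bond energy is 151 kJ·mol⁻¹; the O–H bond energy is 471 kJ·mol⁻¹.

Bonds broken (reactants):
  H–H: 1 × 449 = 449
  O=O: 1 × 510 = 510
  Σ(broken) = 959 kJ
Bonds formed (products):
  O–H: 2 × 471 = 942
  O–O: 1 × 151 = 151
  Σ(formed) = 1093 kJ
ΔH = Σ(broken) − Σ(formed) = 959 − 1093 = −134 kJ

ΔH ≈ −134 kJ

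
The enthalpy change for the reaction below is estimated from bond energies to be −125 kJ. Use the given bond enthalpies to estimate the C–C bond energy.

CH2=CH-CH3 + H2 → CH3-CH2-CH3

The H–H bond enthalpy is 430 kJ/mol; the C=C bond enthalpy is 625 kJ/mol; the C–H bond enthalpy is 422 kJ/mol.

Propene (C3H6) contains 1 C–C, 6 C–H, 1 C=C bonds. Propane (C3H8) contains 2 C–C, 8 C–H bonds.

Let D be the C–C bond energy.
Σ(broken) = 1×D + 6×422 + 1×625 + 1×430 = 3587 + D
Σ(formed) = 2×D + 8×422 = 3376 + 2D
ΔH = Σ(broken) − Σ(formed) = (3587 + D) − (3376 + 2D) = +211 − D
Setting this equal to −125 kJ gives D = 336 kJ/mol.

D(C–C) ≈ 336 kJ/mol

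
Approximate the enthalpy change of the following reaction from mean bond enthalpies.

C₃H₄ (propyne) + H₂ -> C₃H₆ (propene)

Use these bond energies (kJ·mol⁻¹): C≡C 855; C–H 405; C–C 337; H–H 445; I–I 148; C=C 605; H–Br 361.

ΔH ≈ −115 kJ

Bonds broken (reactants):
  C≡C: 1 × 855 = 855
  C–C: 1 × 337 = 337
  C–H: 4 × 405 = 1620
  H–H: 1 × 445 = 445
  Σ(broken) = 3257 kJ
Bonds formed (products):
  C–C: 1 × 337 = 337
  C–H: 6 × 405 = 2430
  C=C: 1 × 605 = 605
  Σ(formed) = 3372 kJ
ΔH = Σ(broken) − Σ(formed) = 3257 − 3372 = −115 kJ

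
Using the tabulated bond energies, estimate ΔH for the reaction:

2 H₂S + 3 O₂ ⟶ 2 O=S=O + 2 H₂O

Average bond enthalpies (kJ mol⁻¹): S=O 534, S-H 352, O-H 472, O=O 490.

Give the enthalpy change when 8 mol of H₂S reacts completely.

ΔH = −4584 kJ

Bonds broken (reactants):
  O=O: 3 × 490 = 1470
  S-H: 4 × 352 = 1408
  Σ(broken) = 2878 kJ
Bonds formed (products):
  O-H: 4 × 472 = 1888
  S=O: 4 × 534 = 2136
  Σ(formed) = 4024 kJ
ΔH = Σ(broken) − Σ(formed) = 2878 − 4024 = −1146 kJ
For 4× the reaction as written: 4 × (−1146) = −4584 kJ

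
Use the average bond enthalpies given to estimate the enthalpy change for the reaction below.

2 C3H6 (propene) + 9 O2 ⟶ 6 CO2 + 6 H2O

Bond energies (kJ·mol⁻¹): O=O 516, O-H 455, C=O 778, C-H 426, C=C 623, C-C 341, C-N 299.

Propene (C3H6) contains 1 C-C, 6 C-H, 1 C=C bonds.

ΔH ≈ −3112 kJ

Bonds broken (reactants):
  C-C: 2 × 341 = 682
  C-H: 12 × 426 = 5112
  C=C: 2 × 623 = 1246
  O=O: 9 × 516 = 4644
  Σ(broken) = 11684 kJ
Bonds formed (products):
  C=O: 12 × 778 = 9336
  O-H: 12 × 455 = 5460
  Σ(formed) = 14796 kJ
ΔH = Σ(broken) − Σ(formed) = 11684 − 14796 = −3112 kJ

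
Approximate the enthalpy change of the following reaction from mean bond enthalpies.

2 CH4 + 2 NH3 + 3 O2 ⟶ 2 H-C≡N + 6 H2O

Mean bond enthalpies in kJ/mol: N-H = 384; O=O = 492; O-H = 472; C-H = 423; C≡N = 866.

ΔH ≈ −1078 kJ

Bonds broken (reactants):
  C-H: 8 × 423 = 3384
  N-H: 6 × 384 = 2304
  O=O: 3 × 492 = 1476
  Σ(broken) = 7164 kJ
Bonds formed (products):
  C≡N: 2 × 866 = 1732
  C-H: 2 × 423 = 846
  O-H: 12 × 472 = 5664
  Σ(formed) = 8242 kJ
ΔH = Σ(broken) − Σ(formed) = 7164 − 8242 = −1078 kJ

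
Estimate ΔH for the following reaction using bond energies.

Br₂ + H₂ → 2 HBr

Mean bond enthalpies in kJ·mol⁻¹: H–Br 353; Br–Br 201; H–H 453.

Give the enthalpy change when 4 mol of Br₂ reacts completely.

ΔH = −208 kJ

Bonds broken (reactants):
  Br–Br: 1 × 201 = 201
  H–H: 1 × 453 = 453
  Σ(broken) = 654 kJ
Bonds formed (products):
  H–Br: 2 × 353 = 706
  Σ(formed) = 706 kJ
ΔH = Σ(broken) − Σ(formed) = 654 − 706 = −52 kJ
For 4× the reaction as written: 4 × (−52) = −208 kJ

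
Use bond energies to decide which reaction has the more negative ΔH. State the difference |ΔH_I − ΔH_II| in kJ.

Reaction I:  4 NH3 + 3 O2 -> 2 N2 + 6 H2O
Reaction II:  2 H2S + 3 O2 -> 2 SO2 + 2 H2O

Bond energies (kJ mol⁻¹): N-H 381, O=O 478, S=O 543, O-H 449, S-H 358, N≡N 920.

Reaction I, by 120 kJ

Reaction I:
  Bonds broken (reactants):
    N-H: 12 × 381 = 4572
    O=O: 3 × 478 = 1434
    Σ(broken) = 6006 kJ
  Bonds formed (products):
    N≡N: 2 × 920 = 1840
    O-H: 12 × 449 = 5388
    Σ(formed) = 7228 kJ
  ΔH_I = 6006 − 7228 = −1222 kJ
Reaction II:
  Bonds broken (reactants):
    O=O: 3 × 478 = 1434
    S-H: 4 × 358 = 1432
    Σ(broken) = 2866 kJ
  Bonds formed (products):
    O-H: 4 × 449 = 1796
    S=O: 4 × 543 = 2172
    Σ(formed) = 3968 kJ
  ΔH_II = 2866 − 3968 = −1102 kJ
ΔH_I − ΔH_II = −120 kJ, so reaction I has the more negative ΔH; |ΔH_I − ΔH_II| = 120 kJ.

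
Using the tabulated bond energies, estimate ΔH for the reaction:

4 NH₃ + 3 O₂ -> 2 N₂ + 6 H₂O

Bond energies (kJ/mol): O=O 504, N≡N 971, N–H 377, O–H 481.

ΔH ≈ −1678 kJ

Bonds broken (reactants):
  N–H: 12 × 377 = 4524
  O=O: 3 × 504 = 1512
  Σ(broken) = 6036 kJ
Bonds formed (products):
  N≡N: 2 × 971 = 1942
  O–H: 12 × 481 = 5772
  Σ(formed) = 7714 kJ
ΔH = Σ(broken) − Σ(formed) = 6036 − 7714 = −1678 kJ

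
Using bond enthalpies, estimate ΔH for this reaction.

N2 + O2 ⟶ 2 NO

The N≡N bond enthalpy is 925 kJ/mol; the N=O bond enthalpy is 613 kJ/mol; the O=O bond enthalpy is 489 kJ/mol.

ΔH ≈ +188 kJ

Bonds broken (reactants):
  N≡N: 1 × 925 = 925
  O=O: 1 × 489 = 489
  Σ(broken) = 1414 kJ
Bonds formed (products):
  N=O: 2 × 613 = 1226
  Σ(formed) = 1226 kJ
ΔH = Σ(broken) − Σ(formed) = 1414 − 1226 = +188 kJ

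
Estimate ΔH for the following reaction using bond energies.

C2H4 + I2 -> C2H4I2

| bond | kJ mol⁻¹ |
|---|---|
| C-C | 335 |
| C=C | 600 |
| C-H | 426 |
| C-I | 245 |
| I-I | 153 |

Bonds broken (reactants):
  C-H: 4 × 426 = 1704
  C=C: 1 × 600 = 600
  I-I: 1 × 153 = 153
  Σ(broken) = 2457 kJ
Bonds formed (products):
  C-C: 1 × 335 = 335
  C-H: 4 × 426 = 1704
  C-I: 2 × 245 = 490
  Σ(formed) = 2529 kJ
ΔH = Σ(broken) − Σ(formed) = 2457 − 2529 = −72 kJ

ΔH ≈ −72 kJ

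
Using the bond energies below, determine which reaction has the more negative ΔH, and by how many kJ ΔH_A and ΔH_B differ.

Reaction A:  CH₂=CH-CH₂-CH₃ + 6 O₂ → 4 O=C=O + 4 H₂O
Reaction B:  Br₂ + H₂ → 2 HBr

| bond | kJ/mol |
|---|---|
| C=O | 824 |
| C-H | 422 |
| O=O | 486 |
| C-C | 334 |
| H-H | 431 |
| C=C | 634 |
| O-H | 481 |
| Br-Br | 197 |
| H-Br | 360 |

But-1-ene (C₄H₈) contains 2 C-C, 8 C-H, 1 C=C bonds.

Reaction A:
  Bonds broken (reactants):
    C-C: 2 × 334 = 668
    C-H: 8 × 422 = 3376
    C=C: 1 × 634 = 634
    O=O: 6 × 486 = 2916
    Σ(broken) = 7594 kJ
  Bonds formed (products):
    C=O: 8 × 824 = 6592
    O-H: 8 × 481 = 3848
    Σ(formed) = 10440 kJ
  ΔH_A = 7594 − 10440 = −2846 kJ
Reaction B:
  Bonds broken (reactants):
    Br-Br: 1 × 197 = 197
    H-H: 1 × 431 = 431
    Σ(broken) = 628 kJ
  Bonds formed (products):
    H-Br: 2 × 360 = 720
    Σ(formed) = 720 kJ
  ΔH_B = 628 − 720 = −92 kJ
ΔH_A − ΔH_B = −2754 kJ, so reaction A has the more negative ΔH; |ΔH_A − ΔH_B| = 2754 kJ.

Reaction A, by 2754 kJ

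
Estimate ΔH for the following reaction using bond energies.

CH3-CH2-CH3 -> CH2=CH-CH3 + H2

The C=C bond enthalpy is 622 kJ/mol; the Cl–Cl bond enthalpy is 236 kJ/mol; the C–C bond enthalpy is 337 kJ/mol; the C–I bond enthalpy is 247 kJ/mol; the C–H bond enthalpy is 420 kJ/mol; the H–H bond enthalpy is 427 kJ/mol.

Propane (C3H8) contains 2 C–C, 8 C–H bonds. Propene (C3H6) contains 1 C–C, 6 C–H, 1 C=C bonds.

ΔH ≈ +128 kJ

Bonds broken (reactants):
  C–C: 2 × 337 = 674
  C–H: 8 × 420 = 3360
  Σ(broken) = 4034 kJ
Bonds formed (products):
  C–C: 1 × 337 = 337
  C–H: 6 × 420 = 2520
  C=C: 1 × 622 = 622
  H–H: 1 × 427 = 427
  Σ(formed) = 3906 kJ
ΔH = Σ(broken) − Σ(formed) = 4034 − 3906 = +128 kJ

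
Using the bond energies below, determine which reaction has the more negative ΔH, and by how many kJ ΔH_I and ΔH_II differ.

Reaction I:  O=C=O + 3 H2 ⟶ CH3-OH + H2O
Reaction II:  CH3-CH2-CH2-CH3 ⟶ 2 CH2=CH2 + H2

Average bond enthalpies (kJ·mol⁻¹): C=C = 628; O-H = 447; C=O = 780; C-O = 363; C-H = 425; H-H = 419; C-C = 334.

Reaction I, by 339 kJ

Reaction I:
  Bonds broken (reactants):
    C=O: 2 × 780 = 1560
    H-H: 3 × 419 = 1257
    Σ(broken) = 2817 kJ
  Bonds formed (products):
    C-H: 3 × 425 = 1275
    C-O: 1 × 363 = 363
    O-H: 3 × 447 = 1341
    Σ(formed) = 2979 kJ
  ΔH_I = 2817 − 2979 = −162 kJ
Reaction II:
  Bonds broken (reactants):
    C-C: 3 × 334 = 1002
    C-H: 10 × 425 = 4250
    Σ(broken) = 5252 kJ
  Bonds formed (products):
    C-H: 8 × 425 = 3400
    C=C: 2 × 628 = 1256
    H-H: 1 × 419 = 419
    Σ(formed) = 5075 kJ
  ΔH_II = 5252 − 5075 = +177 kJ
ΔH_I − ΔH_II = −339 kJ, so reaction I has the more negative ΔH; |ΔH_I − ΔH_II| = 339 kJ.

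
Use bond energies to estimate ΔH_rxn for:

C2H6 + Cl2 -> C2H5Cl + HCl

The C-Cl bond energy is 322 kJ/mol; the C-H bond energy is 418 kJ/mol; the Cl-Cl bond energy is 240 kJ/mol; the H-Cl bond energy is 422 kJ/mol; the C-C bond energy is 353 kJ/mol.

Bonds broken (reactants):
  C-C: 1 × 353 = 353
  C-H: 6 × 418 = 2508
  Cl-Cl: 1 × 240 = 240
  Σ(broken) = 3101 kJ
Bonds formed (products):
  C-C: 1 × 353 = 353
  C-Cl: 1 × 322 = 322
  C-H: 5 × 418 = 2090
  H-Cl: 1 × 422 = 422
  Σ(formed) = 3187 kJ
ΔH = Σ(broken) − Σ(formed) = 3101 − 3187 = −86 kJ

ΔH ≈ −86 kJ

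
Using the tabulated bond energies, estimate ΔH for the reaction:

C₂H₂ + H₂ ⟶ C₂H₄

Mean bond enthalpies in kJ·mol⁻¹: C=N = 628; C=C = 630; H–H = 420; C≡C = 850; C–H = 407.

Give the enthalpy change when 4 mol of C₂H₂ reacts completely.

ΔH = −696 kJ

Bonds broken (reactants):
  C≡C: 1 × 850 = 850
  C–H: 2 × 407 = 814
  H–H: 1 × 420 = 420
  Σ(broken) = 2084 kJ
Bonds formed (products):
  C–H: 4 × 407 = 1628
  C=C: 1 × 630 = 630
  Σ(formed) = 2258 kJ
ΔH = Σ(broken) − Σ(formed) = 2084 − 2258 = −174 kJ
For 4× the reaction as written: 4 × (−174) = −696 kJ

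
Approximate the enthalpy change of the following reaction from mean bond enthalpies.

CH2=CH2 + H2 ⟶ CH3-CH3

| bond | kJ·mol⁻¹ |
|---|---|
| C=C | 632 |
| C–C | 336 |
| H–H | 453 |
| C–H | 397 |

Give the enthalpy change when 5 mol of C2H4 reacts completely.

Bonds broken (reactants):
  C–H: 4 × 397 = 1588
  C=C: 1 × 632 = 632
  H–H: 1 × 453 = 453
  Σ(broken) = 2673 kJ
Bonds formed (products):
  C–C: 1 × 336 = 336
  C–H: 6 × 397 = 2382
  Σ(formed) = 2718 kJ
ΔH = Σ(broken) − Σ(formed) = 2673 − 2718 = −45 kJ
For 5× the reaction as written: 5 × (−45) = −225 kJ

ΔH = −225 kJ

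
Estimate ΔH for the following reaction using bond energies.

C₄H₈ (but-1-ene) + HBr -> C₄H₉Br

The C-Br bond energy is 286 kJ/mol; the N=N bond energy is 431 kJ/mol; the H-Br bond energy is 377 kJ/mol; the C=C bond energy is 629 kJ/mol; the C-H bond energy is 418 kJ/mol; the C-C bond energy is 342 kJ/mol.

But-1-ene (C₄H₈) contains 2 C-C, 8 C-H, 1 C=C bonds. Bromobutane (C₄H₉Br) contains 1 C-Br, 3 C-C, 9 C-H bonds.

Bonds broken (reactants):
  C-C: 2 × 342 = 684
  C-H: 8 × 418 = 3344
  C=C: 1 × 629 = 629
  H-Br: 1 × 377 = 377
  Σ(broken) = 5034 kJ
Bonds formed (products):
  C-Br: 1 × 286 = 286
  C-C: 3 × 342 = 1026
  C-H: 9 × 418 = 3762
  Σ(formed) = 5074 kJ
ΔH = Σ(broken) − Σ(formed) = 5034 − 5074 = −40 kJ

ΔH ≈ −40 kJ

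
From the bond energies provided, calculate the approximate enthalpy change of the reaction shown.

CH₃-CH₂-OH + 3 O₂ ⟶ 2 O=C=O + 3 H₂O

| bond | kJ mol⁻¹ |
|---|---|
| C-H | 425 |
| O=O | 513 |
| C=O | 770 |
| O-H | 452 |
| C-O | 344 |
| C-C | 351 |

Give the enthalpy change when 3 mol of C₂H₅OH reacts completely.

Bonds broken (reactants):
  C-C: 1 × 351 = 351
  C-H: 5 × 425 = 2125
  C-O: 1 × 344 = 344
  O-H: 1 × 452 = 452
  O=O: 3 × 513 = 1539
  Σ(broken) = 4811 kJ
Bonds formed (products):
  C=O: 4 × 770 = 3080
  O-H: 6 × 452 = 2712
  Σ(formed) = 5792 kJ
ΔH = Σ(broken) − Σ(formed) = 4811 − 5792 = −981 kJ
For 3× the reaction as written: 3 × (−981) = −2943 kJ

ΔH = −2943 kJ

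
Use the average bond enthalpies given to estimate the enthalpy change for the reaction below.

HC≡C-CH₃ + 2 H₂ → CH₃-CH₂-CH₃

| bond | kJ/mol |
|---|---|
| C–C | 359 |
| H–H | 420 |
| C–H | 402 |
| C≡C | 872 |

Bonds broken (reactants):
  C≡C: 1 × 872 = 872
  C–C: 1 × 359 = 359
  C–H: 4 × 402 = 1608
  H–H: 2 × 420 = 840
  Σ(broken) = 3679 kJ
Bonds formed (products):
  C–C: 2 × 359 = 718
  C–H: 8 × 402 = 3216
  Σ(formed) = 3934 kJ
ΔH = Σ(broken) − Σ(formed) = 3679 − 3934 = −255 kJ

ΔH ≈ −255 kJ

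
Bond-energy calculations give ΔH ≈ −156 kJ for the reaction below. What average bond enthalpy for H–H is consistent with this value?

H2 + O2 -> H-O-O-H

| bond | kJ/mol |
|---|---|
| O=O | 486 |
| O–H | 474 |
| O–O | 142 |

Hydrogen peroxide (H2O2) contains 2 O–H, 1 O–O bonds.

D(H–H) ≈ 448 kJ/mol

Let D be the H–H bond energy.
Σ(broken) = 1×D + 1×486 = 486 + D
Σ(formed) = 2×474 + 1×142 = 1090
ΔH = Σ(broken) − Σ(formed) = (486 + D) − (1090) = −604 + D
Setting this equal to −156 kJ gives D = 448 kJ/mol.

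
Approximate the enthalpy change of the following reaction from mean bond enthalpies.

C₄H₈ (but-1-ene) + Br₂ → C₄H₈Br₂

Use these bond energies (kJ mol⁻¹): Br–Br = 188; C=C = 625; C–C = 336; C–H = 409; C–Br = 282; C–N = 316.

Bonds broken (reactants):
  Br–Br: 1 × 188 = 188
  C–C: 2 × 336 = 672
  C–H: 8 × 409 = 3272
  C=C: 1 × 625 = 625
  Σ(broken) = 4757 kJ
Bonds formed (products):
  C–Br: 2 × 282 = 564
  C–C: 3 × 336 = 1008
  C–H: 8 × 409 = 3272
  Σ(formed) = 4844 kJ
ΔH = Σ(broken) − Σ(formed) = 4757 − 4844 = −87 kJ

ΔH ≈ −87 kJ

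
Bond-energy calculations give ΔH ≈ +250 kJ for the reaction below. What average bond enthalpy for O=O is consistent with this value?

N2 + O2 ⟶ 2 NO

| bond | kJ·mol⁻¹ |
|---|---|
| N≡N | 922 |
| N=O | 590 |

D(O=O) ≈ 508 kJ/mol

Let D be the O=O bond energy.
Σ(broken) = 1×922 + 1×D = 922 + D
Σ(formed) = 2×590 = 1180
ΔH = Σ(broken) − Σ(formed) = (922 + D) − (1180) = −258 + D
Setting this equal to +250 kJ gives D = 508 kJ/mol.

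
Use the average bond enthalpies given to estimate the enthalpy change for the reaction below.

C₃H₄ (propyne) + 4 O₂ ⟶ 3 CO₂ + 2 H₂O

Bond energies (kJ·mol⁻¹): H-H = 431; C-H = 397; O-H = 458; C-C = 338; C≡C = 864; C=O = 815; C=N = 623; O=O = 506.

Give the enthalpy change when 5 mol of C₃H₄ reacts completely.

ΔH = −9540 kJ

Bonds broken (reactants):
  C≡C: 1 × 864 = 864
  C-C: 1 × 338 = 338
  C-H: 4 × 397 = 1588
  O=O: 4 × 506 = 2024
  Σ(broken) = 4814 kJ
Bonds formed (products):
  C=O: 6 × 815 = 4890
  O-H: 4 × 458 = 1832
  Σ(formed) = 6722 kJ
ΔH = Σ(broken) − Σ(formed) = 4814 − 6722 = −1908 kJ
For 5× the reaction as written: 5 × (−1908) = −9540 kJ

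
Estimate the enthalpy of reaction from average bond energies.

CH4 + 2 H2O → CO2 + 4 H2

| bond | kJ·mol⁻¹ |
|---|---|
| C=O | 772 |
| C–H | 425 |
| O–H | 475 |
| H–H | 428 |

ΔH ≈ +344 kJ

Bonds broken (reactants):
  C–H: 4 × 425 = 1700
  O–H: 4 × 475 = 1900
  Σ(broken) = 3600 kJ
Bonds formed (products):
  C=O: 2 × 772 = 1544
  H–H: 4 × 428 = 1712
  Σ(formed) = 3256 kJ
ΔH = Σ(broken) − Σ(formed) = 3600 − 3256 = +344 kJ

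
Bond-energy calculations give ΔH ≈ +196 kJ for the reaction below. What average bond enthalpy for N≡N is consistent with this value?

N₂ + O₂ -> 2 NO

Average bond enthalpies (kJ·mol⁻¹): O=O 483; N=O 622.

Let D be the N≡N bond energy.
Σ(broken) = 1×D + 1×483 = 483 + D
Σ(formed) = 2×622 = 1244
ΔH = Σ(broken) − Σ(formed) = (483 + D) − (1244) = −761 + D
Setting this equal to +196 kJ gives D = 957 kJ/mol.

D(N≡N) ≈ 957 kJ/mol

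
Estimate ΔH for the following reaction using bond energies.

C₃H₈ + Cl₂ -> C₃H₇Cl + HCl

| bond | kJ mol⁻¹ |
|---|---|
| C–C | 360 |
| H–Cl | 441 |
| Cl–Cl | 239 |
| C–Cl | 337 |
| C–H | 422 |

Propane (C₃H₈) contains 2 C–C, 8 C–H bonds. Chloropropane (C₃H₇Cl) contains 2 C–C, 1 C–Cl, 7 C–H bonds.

ΔH ≈ −117 kJ

Bonds broken (reactants):
  C–C: 2 × 360 = 720
  C–H: 8 × 422 = 3376
  Cl–Cl: 1 × 239 = 239
  Σ(broken) = 4335 kJ
Bonds formed (products):
  C–C: 2 × 360 = 720
  C–Cl: 1 × 337 = 337
  C–H: 7 × 422 = 2954
  H–Cl: 1 × 441 = 441
  Σ(formed) = 4452 kJ
ΔH = Σ(broken) − Σ(formed) = 4335 − 4452 = −117 kJ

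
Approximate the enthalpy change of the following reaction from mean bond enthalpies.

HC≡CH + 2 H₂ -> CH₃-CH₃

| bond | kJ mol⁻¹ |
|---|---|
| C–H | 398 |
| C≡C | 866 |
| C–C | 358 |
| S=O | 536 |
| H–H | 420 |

Bonds broken (reactants):
  C≡C: 1 × 866 = 866
  C–H: 2 × 398 = 796
  H–H: 2 × 420 = 840
  Σ(broken) = 2502 kJ
Bonds formed (products):
  C–C: 1 × 358 = 358
  C–H: 6 × 398 = 2388
  Σ(formed) = 2746 kJ
ΔH = Σ(broken) − Σ(formed) = 2502 − 2746 = −244 kJ

ΔH ≈ −244 kJ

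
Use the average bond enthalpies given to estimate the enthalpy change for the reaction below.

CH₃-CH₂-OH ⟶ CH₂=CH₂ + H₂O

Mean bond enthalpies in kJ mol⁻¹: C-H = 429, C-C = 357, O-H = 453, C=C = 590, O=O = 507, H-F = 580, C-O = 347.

Bonds broken (reactants):
  C-C: 1 × 357 = 357
  C-H: 5 × 429 = 2145
  C-O: 1 × 347 = 347
  O-H: 1 × 453 = 453
  Σ(broken) = 3302 kJ
Bonds formed (products):
  C-H: 4 × 429 = 1716
  C=C: 1 × 590 = 590
  O-H: 2 × 453 = 906
  Σ(formed) = 3212 kJ
ΔH = Σ(broken) − Σ(formed) = 3302 − 3212 = +90 kJ

ΔH ≈ +90 kJ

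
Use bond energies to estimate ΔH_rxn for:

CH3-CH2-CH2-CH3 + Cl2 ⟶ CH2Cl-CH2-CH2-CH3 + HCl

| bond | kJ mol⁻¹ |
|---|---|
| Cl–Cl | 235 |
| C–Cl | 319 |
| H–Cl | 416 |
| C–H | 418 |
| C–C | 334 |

ΔH ≈ −82 kJ

Bonds broken (reactants):
  C–C: 3 × 334 = 1002
  C–H: 10 × 418 = 4180
  Cl–Cl: 1 × 235 = 235
  Σ(broken) = 5417 kJ
Bonds formed (products):
  C–C: 3 × 334 = 1002
  C–Cl: 1 × 319 = 319
  C–H: 9 × 418 = 3762
  H–Cl: 1 × 416 = 416
  Σ(formed) = 5499 kJ
ΔH = Σ(broken) − Σ(formed) = 5417 − 5499 = −82 kJ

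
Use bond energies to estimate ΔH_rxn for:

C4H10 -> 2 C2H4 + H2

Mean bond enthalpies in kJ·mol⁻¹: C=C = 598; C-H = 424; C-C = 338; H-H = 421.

ΔH ≈ +245 kJ

Bonds broken (reactants):
  C-C: 3 × 338 = 1014
  C-H: 10 × 424 = 4240
  Σ(broken) = 5254 kJ
Bonds formed (products):
  C-H: 8 × 424 = 3392
  C=C: 2 × 598 = 1196
  H-H: 1 × 421 = 421
  Σ(formed) = 5009 kJ
ΔH = Σ(broken) − Σ(formed) = 5254 − 5009 = +245 kJ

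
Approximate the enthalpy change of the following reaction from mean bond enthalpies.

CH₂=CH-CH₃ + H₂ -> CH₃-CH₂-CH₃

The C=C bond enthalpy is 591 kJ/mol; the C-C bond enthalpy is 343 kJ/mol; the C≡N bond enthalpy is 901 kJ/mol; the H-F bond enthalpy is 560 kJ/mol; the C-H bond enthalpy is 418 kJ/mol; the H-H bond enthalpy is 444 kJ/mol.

ΔH ≈ −144 kJ

Bonds broken (reactants):
  C-C: 1 × 343 = 343
  C-H: 6 × 418 = 2508
  C=C: 1 × 591 = 591
  H-H: 1 × 444 = 444
  Σ(broken) = 3886 kJ
Bonds formed (products):
  C-C: 2 × 343 = 686
  C-H: 8 × 418 = 3344
  Σ(formed) = 4030 kJ
ΔH = Σ(broken) − Σ(formed) = 3886 − 4030 = −144 kJ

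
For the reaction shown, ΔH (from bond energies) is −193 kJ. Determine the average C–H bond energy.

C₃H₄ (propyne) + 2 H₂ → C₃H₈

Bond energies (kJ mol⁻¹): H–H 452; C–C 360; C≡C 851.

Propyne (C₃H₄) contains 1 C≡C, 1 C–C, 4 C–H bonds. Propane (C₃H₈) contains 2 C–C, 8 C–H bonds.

D(C–H) ≈ 397 kJ/mol

Let D be the C–H bond energy.
Σ(broken) = 1×851 + 1×360 + 4×D + 2×452 = 2115 + 4D
Σ(formed) = 2×360 + 8×D = 720 + 8D
ΔH = Σ(broken) − Σ(formed) = (2115 + 4D) − (720 + 8D) = +1395 − 4D
Setting this equal to −193 kJ gives 4D = 1588, so D = 397 kJ/mol.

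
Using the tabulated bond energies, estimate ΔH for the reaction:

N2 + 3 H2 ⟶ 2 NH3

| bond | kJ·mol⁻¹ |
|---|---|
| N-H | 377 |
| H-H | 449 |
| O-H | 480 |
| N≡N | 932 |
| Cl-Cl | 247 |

ΔH ≈ +17 kJ

Bonds broken (reactants):
  H-H: 3 × 449 = 1347
  N≡N: 1 × 932 = 932
  Σ(broken) = 2279 kJ
Bonds formed (products):
  N-H: 6 × 377 = 2262
  Σ(formed) = 2262 kJ
ΔH = Σ(broken) − Σ(formed) = 2279 − 2262 = +17 kJ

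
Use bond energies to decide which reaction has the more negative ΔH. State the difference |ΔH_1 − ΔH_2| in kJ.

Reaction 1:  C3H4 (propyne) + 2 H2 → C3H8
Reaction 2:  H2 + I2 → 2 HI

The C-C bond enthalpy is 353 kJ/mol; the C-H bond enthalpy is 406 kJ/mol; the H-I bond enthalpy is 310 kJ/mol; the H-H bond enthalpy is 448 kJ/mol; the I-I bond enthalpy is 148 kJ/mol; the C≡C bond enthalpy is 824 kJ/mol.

Reaction 1:
  Bonds broken (reactants):
    C≡C: 1 × 824 = 824
    C-C: 1 × 353 = 353
    C-H: 4 × 406 = 1624
    H-H: 2 × 448 = 896
    Σ(broken) = 3697 kJ
  Bonds formed (products):
    C-C: 2 × 353 = 706
    C-H: 8 × 406 = 3248
    Σ(formed) = 3954 kJ
  ΔH_1 = 3697 − 3954 = −257 kJ
Reaction 2:
  Bonds broken (reactants):
    H-H: 1 × 448 = 448
    I-I: 1 × 148 = 148
    Σ(broken) = 596 kJ
  Bonds formed (products):
    H-I: 2 × 310 = 620
    Σ(formed) = 620 kJ
  ΔH_2 = 596 − 620 = −24 kJ
ΔH_1 − ΔH_2 = −233 kJ, so reaction 1 has the more negative ΔH; |ΔH_1 − ΔH_2| = 233 kJ.

Reaction 1, by 233 kJ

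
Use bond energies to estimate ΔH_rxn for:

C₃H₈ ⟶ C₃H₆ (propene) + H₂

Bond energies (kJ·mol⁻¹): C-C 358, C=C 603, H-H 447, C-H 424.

ΔH ≈ +156 kJ

Bonds broken (reactants):
  C-C: 2 × 358 = 716
  C-H: 8 × 424 = 3392
  Σ(broken) = 4108 kJ
Bonds formed (products):
  C-C: 1 × 358 = 358
  C-H: 6 × 424 = 2544
  C=C: 1 × 603 = 603
  H-H: 1 × 447 = 447
  Σ(formed) = 3952 kJ
ΔH = Σ(broken) − Σ(formed) = 4108 − 3952 = +156 kJ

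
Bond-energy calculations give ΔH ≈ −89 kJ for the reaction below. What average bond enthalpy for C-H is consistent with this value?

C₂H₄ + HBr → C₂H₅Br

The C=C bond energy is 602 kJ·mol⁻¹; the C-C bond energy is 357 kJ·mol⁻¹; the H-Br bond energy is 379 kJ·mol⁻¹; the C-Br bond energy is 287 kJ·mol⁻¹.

Let D be the C-H bond energy.
Σ(broken) = 4×D + 1×602 + 1×379 = 981 + 4D
Σ(formed) = 1×287 + 1×357 + 5×D = 644 + 5D
ΔH = Σ(broken) − Σ(formed) = (981 + 4D) − (644 + 5D) = +337 − D
Setting this equal to −89 kJ gives D = 426 kJ/mol.

D(C-H) ≈ 426 kJ/mol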